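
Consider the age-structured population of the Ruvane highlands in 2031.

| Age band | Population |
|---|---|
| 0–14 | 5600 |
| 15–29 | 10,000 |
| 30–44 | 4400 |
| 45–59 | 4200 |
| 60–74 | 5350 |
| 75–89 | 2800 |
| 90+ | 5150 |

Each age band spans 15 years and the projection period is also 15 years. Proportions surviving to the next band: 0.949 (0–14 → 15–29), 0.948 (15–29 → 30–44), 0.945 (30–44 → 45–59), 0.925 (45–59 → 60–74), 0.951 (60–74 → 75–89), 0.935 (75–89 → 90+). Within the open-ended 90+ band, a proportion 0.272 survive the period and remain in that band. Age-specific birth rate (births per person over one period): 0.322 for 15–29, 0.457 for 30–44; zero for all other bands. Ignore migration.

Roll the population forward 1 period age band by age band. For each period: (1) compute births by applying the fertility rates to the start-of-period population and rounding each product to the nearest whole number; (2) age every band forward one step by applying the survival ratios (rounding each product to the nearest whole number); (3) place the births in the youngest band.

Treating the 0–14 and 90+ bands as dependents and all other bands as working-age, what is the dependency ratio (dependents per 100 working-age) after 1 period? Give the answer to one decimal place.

[period 1]
Births: 10000 × 0.322 = 3220, 4400 × 0.457 = 2011 — total 5231
15–29: 5600 × 0.949 = 5314
30–44: 10000 × 0.948 = 9480
45–59: 4400 × 0.945 = 4158
60–74: 4200 × 0.925 = 3885
75–89: 5350 × 0.951 = 5088
90+: 2800 × 0.935 + 5150 × 0.272 = 2618 + 1401 = 4019
Population now: 0–14=5231, 15–29=5314, 30–44=9480, 45–59=4158, 60–74=3885, 75–89=5088, 90+=4019
Dependents (band 0–14 + band 90+) = 5231 + 4019 = 9250; working-age = 27925; ratio = 9250/27925 × 100 = 33.1

33.1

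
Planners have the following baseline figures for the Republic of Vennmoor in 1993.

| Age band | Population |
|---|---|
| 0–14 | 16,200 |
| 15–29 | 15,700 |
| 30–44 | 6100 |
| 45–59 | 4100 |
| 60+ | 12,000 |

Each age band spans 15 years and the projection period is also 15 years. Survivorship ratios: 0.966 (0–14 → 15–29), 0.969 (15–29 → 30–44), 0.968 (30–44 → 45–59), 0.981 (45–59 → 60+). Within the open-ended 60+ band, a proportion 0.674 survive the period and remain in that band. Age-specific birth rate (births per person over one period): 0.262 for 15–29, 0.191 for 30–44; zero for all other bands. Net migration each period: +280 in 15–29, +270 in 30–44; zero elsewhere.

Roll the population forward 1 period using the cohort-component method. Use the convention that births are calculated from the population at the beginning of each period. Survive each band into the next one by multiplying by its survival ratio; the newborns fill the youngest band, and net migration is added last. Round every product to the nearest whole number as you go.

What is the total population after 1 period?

(Bands numbered youngest = 1 to oldest = 5.)
[period 1]
Births: 15700 × 0.262 = 4113, 6100 × 0.191 = 1165 → total 5278
Band 2: 16200 × 0.966 = 15649
Band 3: 15700 × 0.969 = 15213
Band 4: 6100 × 0.968 = 5905
Band 5: 4100 × 0.981 + 12000 × 0.674 = 4022 + 8088 = 12110
Net migration: Band 2 + 280 → 15929; Band 3 + 270 → 15483
Giving 5278 / 15929 / 15483 / 5905 / 12110.
Total after period 1: 5278 + 15929 + 15483 + 5905 + 12110 = 54705

54705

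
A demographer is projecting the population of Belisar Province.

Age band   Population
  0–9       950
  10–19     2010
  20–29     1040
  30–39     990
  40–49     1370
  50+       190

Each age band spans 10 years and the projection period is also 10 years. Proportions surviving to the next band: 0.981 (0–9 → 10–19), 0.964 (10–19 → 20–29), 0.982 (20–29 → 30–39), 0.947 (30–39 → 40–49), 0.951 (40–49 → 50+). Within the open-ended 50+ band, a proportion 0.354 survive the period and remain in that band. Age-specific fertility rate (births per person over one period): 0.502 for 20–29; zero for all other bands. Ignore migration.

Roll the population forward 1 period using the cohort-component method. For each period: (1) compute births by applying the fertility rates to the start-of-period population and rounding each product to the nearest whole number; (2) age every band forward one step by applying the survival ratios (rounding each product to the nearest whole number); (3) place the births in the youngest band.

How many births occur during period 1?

Numbering the bands 1..6 from youngest to oldest:
— Period 1 —
Births: 1040 × 0.502 = 522
Band 2: 950 × 0.981 = 932
Band 3: 2010 × 0.964 = 1938
Band 4: 1040 × 0.982 = 1021
Band 5: 990 × 0.947 = 938
Band 6: 1370 × 0.951 + 190 × 0.354 = 1303 + 67 = 1370
Giving 522 / 932 / 1938 / 1021 / 938 / 1370.

522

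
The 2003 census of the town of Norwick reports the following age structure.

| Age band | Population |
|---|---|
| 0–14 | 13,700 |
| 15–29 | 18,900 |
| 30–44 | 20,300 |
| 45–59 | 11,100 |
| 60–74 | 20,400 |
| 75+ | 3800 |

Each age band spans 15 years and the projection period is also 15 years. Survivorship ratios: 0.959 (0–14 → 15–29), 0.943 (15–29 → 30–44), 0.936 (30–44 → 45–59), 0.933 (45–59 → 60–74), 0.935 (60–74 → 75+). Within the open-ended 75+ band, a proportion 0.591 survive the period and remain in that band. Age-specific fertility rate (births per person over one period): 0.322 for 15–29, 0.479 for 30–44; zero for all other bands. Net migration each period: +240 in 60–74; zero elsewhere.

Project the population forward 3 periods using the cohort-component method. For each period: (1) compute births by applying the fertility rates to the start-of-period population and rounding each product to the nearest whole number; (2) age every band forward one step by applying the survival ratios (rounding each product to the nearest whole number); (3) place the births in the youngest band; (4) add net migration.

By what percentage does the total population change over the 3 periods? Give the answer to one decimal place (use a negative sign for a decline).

(Bands numbered youngest = 1 to oldest = 6.)
Period 1:
Births: 18900 × 0.322 = 6086  |  20300 × 0.479 = 9724 — total 15810
Band 2: 13700 × 0.959 = 13138
Band 3: 18900 × 0.943 = 17823
Band 4: 20300 × 0.936 = 19001
Band 5: 11100 × 0.933 = 10356
Band 6: 20400 × 0.935 + 3800 × 0.591 = 19074 + 2246 = 21320
Net migration: Band 5 + 240 → 10596
Giving 15810 / 13138 / 17823 / 19001 / 10596 / 21320.
Period 2:
Births: 13138 × 0.322 = 4230  |  17823 × 0.479 = 8537 — total 12767
Band 2: 15810 × 0.959 = 15162
Band 3: 13138 × 0.943 = 12389
Band 4: 17823 × 0.936 = 16682
Band 5: 19001 × 0.933 = 17728
Band 6: 10596 × 0.935 + 21320 × 0.591 = 9907 + 12600 = 22507
Net migration: Band 5 + 240 → 17968
Giving 12767 / 15162 / 12389 / 16682 / 17968 / 22507.
Period 3:
Births: 15162 × 0.322 = 4882  |  12389 × 0.479 = 5934 — total 10816
Band 2: 12767 × 0.959 = 12244
Band 3: 15162 × 0.943 = 14298
Band 4: 12389 × 0.936 = 11596
Band 5: 16682 × 0.933 = 15564
Band 6: 17968 × 0.935 + 22507 × 0.591 = 16800 + 13302 = 30102
Net migration: Band 5 + 240 → 15804
Giving 10816 / 12244 / 14298 / 11596 / 15804 / 30102.
Total: 88200 → 94860; change = 6660; percentage change = 7.6%

7.6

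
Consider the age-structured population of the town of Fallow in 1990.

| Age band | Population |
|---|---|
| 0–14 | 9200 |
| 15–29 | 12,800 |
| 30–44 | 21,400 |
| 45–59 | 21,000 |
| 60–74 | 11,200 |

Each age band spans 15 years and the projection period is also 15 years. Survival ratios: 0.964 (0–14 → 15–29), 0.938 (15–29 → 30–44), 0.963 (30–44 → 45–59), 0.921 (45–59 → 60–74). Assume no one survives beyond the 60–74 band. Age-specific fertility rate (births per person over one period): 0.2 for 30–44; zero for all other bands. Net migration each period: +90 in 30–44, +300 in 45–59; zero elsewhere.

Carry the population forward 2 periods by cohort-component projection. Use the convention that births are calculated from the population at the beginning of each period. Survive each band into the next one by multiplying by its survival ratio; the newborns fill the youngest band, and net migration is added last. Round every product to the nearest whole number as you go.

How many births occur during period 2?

2419

(Bands numbered youngest = 1 to oldest = 5.)
After projecting period 1:
Births: 21400 × 0.2 = 4280
Band 2: 9200 × 0.964 = 8869
Band 3: 12800 × 0.938 = 12006
Band 4: 21400 × 0.963 = 20608
Band 5: 21000 × 0.921 = 19341
Net migration: Band 3 + 90 → 12096; Band 4 + 300 → 20908
→ [4280, 8869, 12096, 20908, 19341]
After projecting period 2:
Births: 12096 × 0.2 = 2419
Band 2: 4280 × 0.964 = 4126
Band 3: 8869 × 0.938 = 8319
Band 4: 12096 × 0.963 = 11648
Band 5: 20908 × 0.921 = 19256
Net migration: Band 3 + 90 → 8409; Band 4 + 300 → 11948
→ [2419, 4126, 8409, 11948, 19256]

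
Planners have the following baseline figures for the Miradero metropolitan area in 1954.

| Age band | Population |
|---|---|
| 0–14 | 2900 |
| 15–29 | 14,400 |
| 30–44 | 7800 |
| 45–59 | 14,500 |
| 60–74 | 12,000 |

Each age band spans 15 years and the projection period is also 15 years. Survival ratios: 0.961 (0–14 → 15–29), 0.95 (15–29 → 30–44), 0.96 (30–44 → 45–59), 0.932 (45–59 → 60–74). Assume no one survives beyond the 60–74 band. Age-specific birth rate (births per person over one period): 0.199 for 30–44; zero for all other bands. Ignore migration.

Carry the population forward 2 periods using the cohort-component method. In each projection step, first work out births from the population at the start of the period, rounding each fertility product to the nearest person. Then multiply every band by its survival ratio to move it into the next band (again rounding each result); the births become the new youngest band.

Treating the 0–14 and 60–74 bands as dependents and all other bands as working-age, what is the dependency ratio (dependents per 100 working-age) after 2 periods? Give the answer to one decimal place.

Let group 1 be 0–14 through group 5 = 60–74.
Period 1:
Births: 7800 * 0.199 = 1552
Group 2: 2900 * 0.961 = 2787
Group 3: 14400 * 0.95 = 13680
Group 4: 7800 * 0.96 = 7488
Group 5: 14500 * 0.932 = 13514
Giving 1552 / 2787 / 13680 / 7488 / 13514.
Period 2:
Births: 13680 * 0.199 = 2722
Group 2: 1552 * 0.961 = 1491
Group 3: 2787 * 0.95 = 2648
Group 4: 13680 * 0.96 = 13133
Group 5: 7488 * 0.932 = 6979
Giving 2722 / 1491 / 2648 / 13133 / 6979.
Dependents (band 0–14 + band 60–74) = 2722 + 6979 = 9701; working-age = 17272; ratio = 9701/17272 × 100 = 56.2

56.2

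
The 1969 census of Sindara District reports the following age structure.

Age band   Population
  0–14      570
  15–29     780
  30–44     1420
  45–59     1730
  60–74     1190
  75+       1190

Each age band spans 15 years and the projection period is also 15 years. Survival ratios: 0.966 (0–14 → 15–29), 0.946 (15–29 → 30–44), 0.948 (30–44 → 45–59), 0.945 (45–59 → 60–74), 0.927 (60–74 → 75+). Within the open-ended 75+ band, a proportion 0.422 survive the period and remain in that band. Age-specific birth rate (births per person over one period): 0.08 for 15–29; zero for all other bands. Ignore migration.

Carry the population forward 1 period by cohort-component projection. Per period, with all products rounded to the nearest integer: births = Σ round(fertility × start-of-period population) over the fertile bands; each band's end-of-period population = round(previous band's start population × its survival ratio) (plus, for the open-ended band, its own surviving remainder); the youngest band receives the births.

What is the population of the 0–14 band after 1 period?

62

Let group 1 be 0–14 through group 6 = 75+.
Period 1.
Births: 780 × 0.08 = 62
Group 2: 570 × 0.966 = 551
Group 3: 780 × 0.946 = 738
Group 4: 1420 × 0.948 = 1346
Group 5: 1730 × 0.945 = 1635
Group 6: 1190 × 0.927 + 1190 × 0.422 = 1103 + 502 = 1605
→ [62, 551, 738, 1346, 1635, 1605]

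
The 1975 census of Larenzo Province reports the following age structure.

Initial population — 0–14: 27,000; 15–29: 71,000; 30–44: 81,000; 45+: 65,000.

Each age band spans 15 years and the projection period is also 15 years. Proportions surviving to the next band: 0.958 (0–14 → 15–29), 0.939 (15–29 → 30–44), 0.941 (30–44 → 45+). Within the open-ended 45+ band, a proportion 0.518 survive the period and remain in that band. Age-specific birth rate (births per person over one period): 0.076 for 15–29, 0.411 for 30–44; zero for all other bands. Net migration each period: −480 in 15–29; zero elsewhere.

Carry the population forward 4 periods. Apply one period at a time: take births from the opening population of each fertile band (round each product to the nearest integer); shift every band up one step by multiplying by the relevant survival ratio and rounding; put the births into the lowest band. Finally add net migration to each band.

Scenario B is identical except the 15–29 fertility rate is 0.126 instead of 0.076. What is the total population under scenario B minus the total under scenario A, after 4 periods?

9159

[period 1]
Births: 71000 × 0.076 = 5396, 81000 × 0.411 = 33291 → 38687
15–29: 27000 × 0.958 = 25866
30–44: 71000 × 0.939 = 66669
45+: 81000 × 0.941 + 65000 × 0.518 = 76221 + 33670 = 109891
Net migration: 15–29 − 480 → 25386
Population now: 0–14=38687, 15–29=25386, 30–44=66669, 45+=109891
[period 2]
Births: 25386 × 0.076 = 1929, 66669 × 0.411 = 27401 → 29330
15–29: 38687 × 0.958 = 37062
30–44: 25386 × 0.939 = 23837
45+: 66669 × 0.941 + 109891 × 0.518 = 62736 + 56924 = 119660
Net migration: 15–29 − 480 → 36582
Population now: 0–14=29330, 15–29=36582, 30–44=23837, 45+=119660
[period 3]
Births: 36582 × 0.076 = 2780, 23837 × 0.411 = 9797 → 12577
15–29: 29330 × 0.958 = 28098
30–44: 36582 × 0.939 = 34350
45+: 23837 × 0.941 + 119660 × 0.518 = 22431 + 61984 = 84415
Net migration: 15–29 − 480 → 27618
Population now: 0–14=12577, 15–29=27618, 30–44=34350, 45+=84415
[period 4]
Births: 27618 × 0.076 = 2099, 34350 × 0.411 = 14118 → 16217
15–29: 12577 × 0.958 = 12049
30–44: 27618 × 0.939 = 25933
45+: 34350 × 0.941 + 84415 × 0.518 = 32323 + 43727 = 76050
Net migration: 15–29 − 480 → 11569
Population now: 0–14=16217, 15–29=11569, 30–44=25933, 45+=76050
Scenario A total after 4 periods: 129769
Scenario B projection —
[period 1]
Births: 71000 × 0.126 = 8946, 81000 × 0.411 = 33291 → 42237
15–29: 27000 × 0.958 = 25866
30–44: 71000 × 0.939 = 66669
45+: 81000 × 0.941 + 65000 × 0.518 = 76221 + 33670 = 109891
Net migration: 15–29 − 480 → 25386
Population now: 0–14=42237, 15–29=25386, 30–44=66669, 45+=109891
[period 2]
Births: 25386 × 0.126 = 3199, 66669 × 0.411 = 27401 → 30600
15–29: 42237 × 0.958 = 40463
30–44: 25386 × 0.939 = 23837
45+: 66669 × 0.941 + 109891 × 0.518 = 62736 + 56924 = 119660
Net migration: 15–29 − 480 → 39983
Population now: 0–14=30600, 15–29=39983, 30–44=23837, 45+=119660
[period 3]
Births: 39983 × 0.126 = 5038, 23837 × 0.411 = 9797 → 14835
15–29: 30600 × 0.958 = 29315
30–44: 39983 × 0.939 = 37544
45+: 23837 × 0.941 + 119660 × 0.518 = 22431 + 61984 = 84415
Net migration: 15–29 − 480 → 28835
Population now: 0–14=14835, 15–29=28835, 30–44=37544, 45+=84415
[period 4]
Births: 28835 × 0.126 = 3633, 37544 × 0.411 = 15431 → 19064
15–29: 14835 × 0.958 = 14212
30–44: 28835 × 0.939 = 27076
45+: 37544 × 0.941 + 84415 × 0.518 = 35329 + 43727 = 79056
Net migration: 15–29 − 480 → 13732
Population now: 0–14=19064, 15–29=13732, 30–44=27076, 45+=79056
Scenario B total after 4 periods: 138928
Difference B − A = 138928 − 129769 = 9159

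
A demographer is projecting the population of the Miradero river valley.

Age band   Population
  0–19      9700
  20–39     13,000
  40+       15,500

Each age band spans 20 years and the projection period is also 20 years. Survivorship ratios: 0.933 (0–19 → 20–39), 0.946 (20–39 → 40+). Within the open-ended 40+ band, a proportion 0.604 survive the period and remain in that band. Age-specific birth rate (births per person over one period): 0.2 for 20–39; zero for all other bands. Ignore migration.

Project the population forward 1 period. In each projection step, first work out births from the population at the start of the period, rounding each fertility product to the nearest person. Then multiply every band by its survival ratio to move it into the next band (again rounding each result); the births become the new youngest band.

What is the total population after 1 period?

33310

Call the groups 1 to 3, youngest first.
Period 1:
Births: 13000 * 0.2 = 2600
Group 2: 9700 * 0.933 = 9050
Group 3: 13000 * 0.946 + 15500 * 0.604 = 12298 + 9362 = 21660
End of period: [2600, 9050, 21660]
Total after period 1: 2600 + 9050 + 21660 = 33310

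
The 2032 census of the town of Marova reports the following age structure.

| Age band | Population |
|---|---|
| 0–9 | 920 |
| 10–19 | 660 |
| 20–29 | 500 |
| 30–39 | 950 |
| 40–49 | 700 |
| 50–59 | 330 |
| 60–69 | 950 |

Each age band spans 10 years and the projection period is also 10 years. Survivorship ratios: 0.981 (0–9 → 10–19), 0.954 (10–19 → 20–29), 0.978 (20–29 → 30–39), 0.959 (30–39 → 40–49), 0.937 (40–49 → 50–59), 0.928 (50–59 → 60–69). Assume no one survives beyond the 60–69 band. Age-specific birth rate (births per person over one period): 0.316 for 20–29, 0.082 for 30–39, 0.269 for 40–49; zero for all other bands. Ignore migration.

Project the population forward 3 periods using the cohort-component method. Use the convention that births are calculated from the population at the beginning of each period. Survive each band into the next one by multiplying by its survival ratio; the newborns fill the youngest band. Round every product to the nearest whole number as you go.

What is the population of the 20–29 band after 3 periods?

397

— Period 1 —
Births: 500 × 0.316 = 158, 950 × 0.082 = 78, 700 × 0.269 = 188 — total 424
10–19: 920 × 0.981 = 903
20–29: 660 × 0.954 = 630
30–39: 500 × 0.978 = 489
40–49: 950 × 0.959 = 911
50–59: 700 × 0.937 = 656
60–69: 330 × 0.928 = 306
Giving 424 / 903 / 630 / 489 / 911 / 656 / 306.
— Period 2 —
Births: 630 × 0.316 = 199, 489 × 0.082 = 40, 911 × 0.269 = 245 — total 484
10–19: 424 × 0.981 = 416
20–29: 903 × 0.954 = 861
30–39: 630 × 0.978 = 616
40–49: 489 × 0.959 = 469
50–59: 911 × 0.937 = 854
60–69: 656 × 0.928 = 609
Giving 484 / 416 / 861 / 616 / 469 / 854 / 609.
— Period 3 —
Births: 861 × 0.316 = 272, 616 × 0.082 = 51, 469 × 0.269 = 126 — total 449
10–19: 484 × 0.981 = 475
20–29: 416 × 0.954 = 397
30–39: 861 × 0.978 = 842
40–49: 616 × 0.959 = 591
50–59: 469 × 0.937 = 439
60–69: 854 × 0.928 = 793
Giving 449 / 475 / 397 / 842 / 591 / 439 / 793.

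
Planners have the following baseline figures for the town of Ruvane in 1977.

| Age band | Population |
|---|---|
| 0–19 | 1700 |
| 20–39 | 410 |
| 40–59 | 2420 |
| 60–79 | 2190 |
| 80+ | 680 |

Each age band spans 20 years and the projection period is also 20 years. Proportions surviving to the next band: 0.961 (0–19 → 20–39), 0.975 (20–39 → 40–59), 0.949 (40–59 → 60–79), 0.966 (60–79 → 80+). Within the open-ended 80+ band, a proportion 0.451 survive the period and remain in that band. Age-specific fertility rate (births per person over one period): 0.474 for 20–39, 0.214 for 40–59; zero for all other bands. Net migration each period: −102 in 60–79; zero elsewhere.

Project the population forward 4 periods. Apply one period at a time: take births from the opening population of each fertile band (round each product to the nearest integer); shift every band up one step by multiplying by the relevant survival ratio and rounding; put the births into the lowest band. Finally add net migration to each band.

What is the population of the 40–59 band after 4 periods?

Let group 1 be 0–19 through group 5 = 80+.
[period 1]
Births: 410 × 0.474 = 194  |  2420 × 0.214 = 518 → total 712
Group 2: 1700 × 0.961 = 1634
Group 3: 410 × 0.975 = 400
Group 4: 2420 × 0.949 = 2297
Group 5: 2190 × 0.966 + 680 × 0.451 = 2116 + 307 = 2423
Net migration: Group 4 − 102 → 2195
Giving 712 / 1634 / 400 / 2195 / 2423.
[period 2]
Births: 1634 × 0.474 = 775  |  400 × 0.214 = 86 → total 861
Group 2: 712 × 0.961 = 684
Group 3: 1634 × 0.975 = 1593
Group 4: 400 × 0.949 = 380
Group 5: 2195 × 0.966 + 2423 × 0.451 = 2120 + 1093 = 3213
Net migration: Group 4 − 102 → 278
Giving 861 / 684 / 1593 / 278 / 3213.
[period 3]
Births: 684 × 0.474 = 324  |  1593 × 0.214 = 341 → total 665
Group 2: 861 × 0.961 = 827
Group 3: 684 × 0.975 = 667
Group 4: 1593 × 0.949 = 1512
Group 5: 278 × 0.966 + 3213 × 0.451 = 269 + 1449 = 1718
Net migration: Group 4 − 102 → 1410
Giving 665 / 827 / 667 / 1410 / 1718.
[period 4]
Births: 827 × 0.474 = 392  |  667 × 0.214 = 143 → total 535
Group 2: 665 × 0.961 = 639
Group 3: 827 × 0.975 = 806
Group 4: 667 × 0.949 = 633
Group 5: 1410 × 0.966 + 1718 × 0.451 = 1362 + 775 = 2137
Net migration: Group 4 − 102 → 531
Giving 535 / 639 / 806 / 531 / 2137.

806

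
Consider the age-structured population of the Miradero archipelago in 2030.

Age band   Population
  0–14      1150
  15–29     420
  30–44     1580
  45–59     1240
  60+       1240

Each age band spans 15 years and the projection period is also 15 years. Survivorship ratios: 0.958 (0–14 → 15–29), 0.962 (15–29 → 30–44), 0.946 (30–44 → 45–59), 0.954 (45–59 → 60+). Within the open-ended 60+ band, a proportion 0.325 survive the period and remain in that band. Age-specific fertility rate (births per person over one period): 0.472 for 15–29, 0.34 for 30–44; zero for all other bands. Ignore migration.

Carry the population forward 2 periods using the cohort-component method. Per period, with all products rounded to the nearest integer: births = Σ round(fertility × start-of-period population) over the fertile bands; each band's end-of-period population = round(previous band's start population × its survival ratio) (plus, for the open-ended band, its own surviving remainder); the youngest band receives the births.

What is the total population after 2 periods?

4744

Let band 1 be 0–14 through band 5 = 60+.
Period 1.
Births: 420 × 0.472 = 198, 1580 × 0.34 = 537 ⇒ total 735
Band 2: 1150 × 0.958 = 1102
Band 3: 420 × 0.962 = 404
Band 4: 1580 × 0.946 = 1495
Band 5: 1240 × 0.954 + 1240 × 0.325 = 1183 + 403 = 1586
→ [735, 1102, 404, 1495, 1586]
Period 2.
Births: 1102 × 0.472 = 520, 404 × 0.34 = 137 ⇒ total 657
Band 2: 735 × 0.958 = 704
Band 3: 1102 × 0.962 = 1060
Band 4: 404 × 0.946 = 382
Band 5: 1495 × 0.954 + 1586 × 0.325 = 1426 + 515 = 1941
→ [657, 704, 1060, 382, 1941]
Total after period 2: 657 + 704 + 1060 + 382 + 1941 = 4744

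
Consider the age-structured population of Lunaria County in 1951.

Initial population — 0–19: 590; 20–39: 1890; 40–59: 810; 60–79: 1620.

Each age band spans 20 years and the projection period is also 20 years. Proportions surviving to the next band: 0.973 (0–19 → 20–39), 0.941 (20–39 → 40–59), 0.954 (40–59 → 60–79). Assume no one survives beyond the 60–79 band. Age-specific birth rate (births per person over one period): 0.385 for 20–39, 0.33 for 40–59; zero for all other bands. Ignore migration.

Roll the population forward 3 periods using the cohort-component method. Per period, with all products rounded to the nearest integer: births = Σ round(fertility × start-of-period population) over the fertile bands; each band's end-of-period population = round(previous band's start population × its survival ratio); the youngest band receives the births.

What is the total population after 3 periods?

2763

(Bands numbered youngest = 1 to oldest = 4.)
After projecting period 1:
Births: 1890 × 0.385 = 728 ; 810 × 0.33 = 267 ⇒ total 995
Band 2: 590 × 0.973 = 574
Band 3: 1890 × 0.941 = 1778
Band 4: 810 × 0.954 = 773
Population now: 0–19=995, 20–39=574, 40–59=1778, 60–79=773
After projecting period 2:
Births: 574 × 0.385 = 221 ; 1778 × 0.33 = 587 ⇒ total 808
Band 2: 995 × 0.973 = 968
Band 3: 574 × 0.941 = 540
Band 4: 1778 × 0.954 = 1696
Population now: 0–19=808, 20–39=968, 40–59=540, 60–79=1696
After projecting period 3:
Births: 968 × 0.385 = 373 ; 540 × 0.33 = 178 ⇒ total 551
Band 2: 808 × 0.973 = 786
Band 3: 968 × 0.941 = 911
Band 4: 540 × 0.954 = 515
Population now: 0–19=551, 20–39=786, 40–59=911, 60–79=515
Total after period 3: 551 + 786 + 911 + 515 = 2763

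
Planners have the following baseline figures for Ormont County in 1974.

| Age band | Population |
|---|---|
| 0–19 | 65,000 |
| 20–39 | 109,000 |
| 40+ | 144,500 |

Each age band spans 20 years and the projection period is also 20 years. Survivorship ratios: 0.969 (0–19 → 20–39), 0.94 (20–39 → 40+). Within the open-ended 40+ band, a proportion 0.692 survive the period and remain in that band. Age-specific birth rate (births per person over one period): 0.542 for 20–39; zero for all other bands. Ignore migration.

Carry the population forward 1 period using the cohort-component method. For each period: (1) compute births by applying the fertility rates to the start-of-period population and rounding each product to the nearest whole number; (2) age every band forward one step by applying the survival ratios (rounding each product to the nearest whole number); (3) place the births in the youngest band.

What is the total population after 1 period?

324517

— Period 1 —
Births: 109000 × 0.542 = 59078
20–39: 65000 × 0.969 = 62985
40+: 109000 × 0.94 + 144500 × 0.692 = 102460 + 99994 = 202454
Giving 59078 / 62985 / 202454.
Total after period 1: 59078 + 62985 + 202454 = 324517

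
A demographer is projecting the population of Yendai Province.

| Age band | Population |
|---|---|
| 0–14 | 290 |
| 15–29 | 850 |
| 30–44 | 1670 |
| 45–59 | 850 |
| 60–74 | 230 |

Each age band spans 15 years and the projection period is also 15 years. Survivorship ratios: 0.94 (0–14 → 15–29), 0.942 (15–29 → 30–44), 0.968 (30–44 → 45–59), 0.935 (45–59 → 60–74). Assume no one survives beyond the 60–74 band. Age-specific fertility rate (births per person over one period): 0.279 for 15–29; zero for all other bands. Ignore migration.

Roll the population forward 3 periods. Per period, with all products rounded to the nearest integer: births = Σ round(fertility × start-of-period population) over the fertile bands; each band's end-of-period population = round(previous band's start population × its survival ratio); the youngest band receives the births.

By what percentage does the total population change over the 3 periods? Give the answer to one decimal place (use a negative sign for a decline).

-66.1

[period 1]
Births: 850 * 0.279 = 237
15–29: 290 * 0.94 = 273
30–44: 850 * 0.942 = 801
45–59: 1670 * 0.968 = 1617
60–74: 850 * 0.935 = 795
Giving 237 / 273 / 801 / 1617 / 795.
[period 2]
Births: 273 * 0.279 = 76
15–29: 237 * 0.94 = 223
30–44: 273 * 0.942 = 257
45–59: 801 * 0.968 = 775
60–74: 1617 * 0.935 = 1512
Giving 76 / 223 / 257 / 775 / 1512.
[period 3]
Births: 223 * 0.279 = 62
15–29: 76 * 0.94 = 71
30–44: 223 * 0.942 = 210
45–59: 257 * 0.968 = 249
60–74: 775 * 0.935 = 725
Giving 62 / 71 / 210 / 249 / 725.
Total: 3890 → 1317; change = -2573; percentage change = -66.1%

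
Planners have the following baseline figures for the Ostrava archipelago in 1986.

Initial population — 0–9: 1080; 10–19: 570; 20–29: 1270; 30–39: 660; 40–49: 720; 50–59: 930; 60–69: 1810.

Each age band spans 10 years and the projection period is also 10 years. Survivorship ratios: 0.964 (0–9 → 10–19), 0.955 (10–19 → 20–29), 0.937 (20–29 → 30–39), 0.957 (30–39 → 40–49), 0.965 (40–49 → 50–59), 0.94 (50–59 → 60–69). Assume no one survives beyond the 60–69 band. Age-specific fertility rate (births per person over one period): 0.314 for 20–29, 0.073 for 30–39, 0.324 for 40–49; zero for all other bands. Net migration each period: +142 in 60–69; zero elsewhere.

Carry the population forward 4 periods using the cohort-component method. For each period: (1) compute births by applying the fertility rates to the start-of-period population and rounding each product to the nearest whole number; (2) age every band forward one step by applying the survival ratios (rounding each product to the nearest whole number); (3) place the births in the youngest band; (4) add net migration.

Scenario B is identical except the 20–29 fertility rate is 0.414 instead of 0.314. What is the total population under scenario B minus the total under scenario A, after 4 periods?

Period 1.
Births: 1270 × 0.314 = 399  |  660 × 0.073 = 48  |  720 × 0.324 = 233 ⇒ total 680
10–19: 1080 × 0.964 = 1041
20–29: 570 × 0.955 = 544
30–39: 1270 × 0.937 = 1190
40–49: 660 × 0.957 = 632
50–59: 720 × 0.965 = 695
60–69: 930 × 0.94 = 874
Net migration: 60–69 + 142 → 1016
Giving 680 / 1041 / 544 / 1190 / 632 / 695 / 1016.
Period 2.
Births: 544 × 0.314 = 171  |  1190 × 0.073 = 87  |  632 × 0.324 = 205 ⇒ total 463
10–19: 680 × 0.964 = 656
20–29: 1041 × 0.955 = 994
30–39: 544 × 0.937 = 510
40–49: 1190 × 0.957 = 1139
50–59: 632 × 0.965 = 610
60–69: 695 × 0.94 = 653
Net migration: 60–69 + 142 → 795
Giving 463 / 656 / 994 / 510 / 1139 / 610 / 795.
Period 3.
Births: 994 × 0.314 = 312  |  510 × 0.073 = 37  |  1139 × 0.324 = 369 ⇒ total 718
10–19: 463 × 0.964 = 446
20–29: 656 × 0.955 = 626
30–39: 994 × 0.937 = 931
40–49: 510 × 0.957 = 488
50–59: 1139 × 0.965 = 1099
60–69: 610 × 0.94 = 573
Net migration: 60–69 + 142 → 715
Giving 718 / 446 / 626 / 931 / 488 / 1099 / 715.
Period 4.
Births: 626 × 0.314 = 197  |  931 × 0.073 = 68  |  488 × 0.324 = 158 ⇒ total 423
10–19: 718 × 0.964 = 692
20–29: 446 × 0.955 = 426
30–39: 626 × 0.937 = 587
40–49: 931 × 0.957 = 891
50–59: 488 × 0.965 = 471
60–69: 1099 × 0.94 = 1033
Net migration: 60–69 + 142 → 1175
Giving 423 / 692 / 426 / 587 / 891 / 471 / 1175.
Scenario A total after 4 periods: 4665
Scenario B projection —
Period 1.
Births: 1270 × 0.414 = 526  |  660 × 0.073 = 48  |  720 × 0.324 = 233 ⇒ total 807
10–19: 1080 × 0.964 = 1041
20–29: 570 × 0.955 = 544
30–39: 1270 × 0.937 = 1190
40–49: 660 × 0.957 = 632
50–59: 720 × 0.965 = 695
60–69: 930 × 0.94 = 874
Net migration: 60–69 + 142 → 1016
Giving 807 / 1041 / 544 / 1190 / 632 / 695 / 1016.
Period 2.
Births: 544 × 0.414 = 225  |  1190 × 0.073 = 87  |  632 × 0.324 = 205 ⇒ total 517
10–19: 807 × 0.964 = 778
20–29: 1041 × 0.955 = 994
30–39: 544 × 0.937 = 510
40–49: 1190 × 0.957 = 1139
50–59: 632 × 0.965 = 610
60–69: 695 × 0.94 = 653
Net migration: 60–69 + 142 → 795
Giving 517 / 778 / 994 / 510 / 1139 / 610 / 795.
Period 3.
Births: 994 × 0.414 = 412  |  510 × 0.073 = 37  |  1139 × 0.324 = 369 ⇒ total 818
10–19: 517 × 0.964 = 498
20–29: 778 × 0.955 = 743
30–39: 994 × 0.937 = 931
40–49: 510 × 0.957 = 488
50–59: 1139 × 0.965 = 1099
60–69: 610 × 0.94 = 573
Net migration: 60–69 + 142 → 715
Giving 818 / 498 / 743 / 931 / 488 / 1099 / 715.
Period 4.
Births: 743 × 0.414 = 308  |  931 × 0.073 = 68  |  488 × 0.324 = 158 ⇒ total 534
10–19: 818 × 0.964 = 789
20–29: 498 × 0.955 = 476
30–39: 743 × 0.937 = 696
40–49: 931 × 0.957 = 891
50–59: 488 × 0.965 = 471
60–69: 1099 × 0.94 = 1033
Net migration: 60–69 + 142 → 1175
Giving 534 / 789 / 476 / 696 / 891 / 471 / 1175.
Scenario B total after 4 periods: 5032
Difference B − A = 5032 − 4665 = 367

367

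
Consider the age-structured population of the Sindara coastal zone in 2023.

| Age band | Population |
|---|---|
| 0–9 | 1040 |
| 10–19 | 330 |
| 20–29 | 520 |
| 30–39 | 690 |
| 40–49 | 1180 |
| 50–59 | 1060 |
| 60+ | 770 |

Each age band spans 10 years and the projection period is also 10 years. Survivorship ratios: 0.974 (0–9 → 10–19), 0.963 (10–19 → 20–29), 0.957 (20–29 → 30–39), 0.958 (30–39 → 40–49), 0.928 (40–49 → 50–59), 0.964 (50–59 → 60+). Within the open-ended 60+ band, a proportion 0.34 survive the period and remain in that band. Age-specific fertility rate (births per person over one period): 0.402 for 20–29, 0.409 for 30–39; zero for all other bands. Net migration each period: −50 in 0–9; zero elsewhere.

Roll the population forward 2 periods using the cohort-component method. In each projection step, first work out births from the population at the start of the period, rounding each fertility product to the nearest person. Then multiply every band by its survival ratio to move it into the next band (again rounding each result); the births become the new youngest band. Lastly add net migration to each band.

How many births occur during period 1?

Numbering the bands 1..7 from youngest to oldest:
Period 1.
Births: 520 * 0.402 = 209 ; 690 * 0.409 = 282 — total 491
Band 2: 1040 * 0.974 = 1013
Band 3: 330 * 0.963 = 318
Band 4: 520 * 0.957 = 498
Band 5: 690 * 0.958 = 661
Band 6: 1180 * 0.928 = 1095
Band 7: 1060 * 0.964 + 770 * 0.34 = 1022 + 262 = 1284
Net migration: Band 1 − 50 → 441
→ [441, 1013, 318, 498, 661, 1095, 1284]

491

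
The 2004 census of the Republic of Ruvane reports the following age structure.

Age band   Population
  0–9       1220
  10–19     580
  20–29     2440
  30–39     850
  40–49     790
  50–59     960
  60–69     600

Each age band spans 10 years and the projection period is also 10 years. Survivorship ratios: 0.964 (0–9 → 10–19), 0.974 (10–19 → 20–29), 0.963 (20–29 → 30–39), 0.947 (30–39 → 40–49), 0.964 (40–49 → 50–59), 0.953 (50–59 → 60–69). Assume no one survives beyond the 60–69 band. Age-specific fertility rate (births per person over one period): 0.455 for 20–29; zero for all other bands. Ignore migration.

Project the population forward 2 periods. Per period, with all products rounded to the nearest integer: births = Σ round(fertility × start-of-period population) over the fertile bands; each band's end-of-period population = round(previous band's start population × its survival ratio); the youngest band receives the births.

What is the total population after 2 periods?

6743

Numbering the bands 1..7 from youngest to oldest:
Period 1.
Births: 2440 * 0.455 = 1110
Band 2: 1220 * 0.964 = 1176
Band 3: 580 * 0.974 = 565
Band 4: 2440 * 0.963 = 2350
Band 5: 850 * 0.947 = 805
Band 6: 790 * 0.964 = 762
Band 7: 960 * 0.953 = 915
→ [1110, 1176, 565, 2350, 805, 762, 915]
Period 2.
Births: 565 * 0.455 = 257
Band 2: 1110 * 0.964 = 1070
Band 3: 1176 * 0.974 = 1145
Band 4: 565 * 0.963 = 544
Band 5: 2350 * 0.947 = 2225
Band 6: 805 * 0.964 = 776
Band 7: 762 * 0.953 = 726
→ [257, 1070, 1145, 544, 2225, 776, 726]
Total after period 2: 257 + 1070 + 1145 + 544 + 2225 + 776 + 726 = 6743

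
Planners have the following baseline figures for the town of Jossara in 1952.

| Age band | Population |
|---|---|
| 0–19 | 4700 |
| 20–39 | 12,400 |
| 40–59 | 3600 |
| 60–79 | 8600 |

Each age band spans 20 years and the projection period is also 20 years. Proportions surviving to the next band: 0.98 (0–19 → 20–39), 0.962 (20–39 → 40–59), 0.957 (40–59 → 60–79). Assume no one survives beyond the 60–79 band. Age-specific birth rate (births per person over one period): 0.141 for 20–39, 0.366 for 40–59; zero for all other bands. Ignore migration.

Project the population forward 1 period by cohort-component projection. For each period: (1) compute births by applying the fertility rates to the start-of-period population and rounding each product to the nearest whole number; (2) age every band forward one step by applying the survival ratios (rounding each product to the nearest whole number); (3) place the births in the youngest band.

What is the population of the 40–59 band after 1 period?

Call the groups 1 to 4, youngest first.
[period 1]
Births: 12400 × 0.141 = 1748 ; 3600 × 0.366 = 1318 → total 3066
Group 2: 4700 × 0.98 = 4606
Group 3: 12400 × 0.962 = 11929
Group 4: 3600 × 0.957 = 3445
End of period: [3066, 4606, 11929, 3445]

11929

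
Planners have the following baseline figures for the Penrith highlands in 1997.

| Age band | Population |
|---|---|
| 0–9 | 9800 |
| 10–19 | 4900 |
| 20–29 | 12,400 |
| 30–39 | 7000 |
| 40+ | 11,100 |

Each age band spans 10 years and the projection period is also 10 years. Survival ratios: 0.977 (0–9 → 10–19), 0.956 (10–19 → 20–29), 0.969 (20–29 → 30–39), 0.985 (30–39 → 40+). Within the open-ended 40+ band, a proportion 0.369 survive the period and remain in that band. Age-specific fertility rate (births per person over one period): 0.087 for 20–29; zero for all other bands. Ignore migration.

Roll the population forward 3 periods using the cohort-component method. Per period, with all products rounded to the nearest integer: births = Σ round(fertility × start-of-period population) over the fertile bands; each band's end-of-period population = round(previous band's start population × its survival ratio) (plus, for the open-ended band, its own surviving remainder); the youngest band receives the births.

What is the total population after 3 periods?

Period 1.
Births: 12400 × 0.087 = 1079
10–19: 9800 × 0.977 = 9575
20–29: 4900 × 0.956 = 4684
30–39: 12400 × 0.969 = 12016
40+: 7000 × 0.985 + 11100 × 0.369 = 6895 + 4096 = 10991
→ [1079, 9575, 4684, 12016, 10991]
Period 2.
Births: 4684 × 0.087 = 408
10–19: 1079 × 0.977 = 1054
20–29: 9575 × 0.956 = 9154
30–39: 4684 × 0.969 = 4539
40+: 12016 × 0.985 + 10991 × 0.369 = 11836 + 4056 = 15892
→ [408, 1054, 9154, 4539, 15892]
Period 3.
Births: 9154 × 0.087 = 796
10–19: 408 × 0.977 = 399
20–29: 1054 × 0.956 = 1008
30–39: 9154 × 0.969 = 8870
40+: 4539 × 0.985 + 15892 × 0.369 = 4471 + 5864 = 10335
→ [796, 399, 1008, 8870, 10335]
Total after period 3: 796 + 399 + 1008 + 8870 + 10335 = 21408

21408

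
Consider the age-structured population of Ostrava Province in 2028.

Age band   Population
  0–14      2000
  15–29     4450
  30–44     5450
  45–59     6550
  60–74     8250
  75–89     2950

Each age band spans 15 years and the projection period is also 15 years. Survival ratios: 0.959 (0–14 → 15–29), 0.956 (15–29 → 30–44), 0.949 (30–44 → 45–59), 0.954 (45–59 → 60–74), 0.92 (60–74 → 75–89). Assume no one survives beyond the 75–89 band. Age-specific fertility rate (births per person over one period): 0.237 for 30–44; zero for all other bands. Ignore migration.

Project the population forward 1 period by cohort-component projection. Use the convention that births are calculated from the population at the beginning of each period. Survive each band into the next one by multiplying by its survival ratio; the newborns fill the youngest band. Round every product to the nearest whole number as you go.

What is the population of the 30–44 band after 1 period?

After projecting period 1:
Births: 5450 × 0.237 = 1292
15–29: 2000 × 0.959 = 1918
30–44: 4450 × 0.956 = 4254
45–59: 5450 × 0.949 = 5172
60–74: 6550 × 0.954 = 6249
75–89: 8250 × 0.92 = 7590
→ [1292, 1918, 4254, 5172, 6249, 7590]

4254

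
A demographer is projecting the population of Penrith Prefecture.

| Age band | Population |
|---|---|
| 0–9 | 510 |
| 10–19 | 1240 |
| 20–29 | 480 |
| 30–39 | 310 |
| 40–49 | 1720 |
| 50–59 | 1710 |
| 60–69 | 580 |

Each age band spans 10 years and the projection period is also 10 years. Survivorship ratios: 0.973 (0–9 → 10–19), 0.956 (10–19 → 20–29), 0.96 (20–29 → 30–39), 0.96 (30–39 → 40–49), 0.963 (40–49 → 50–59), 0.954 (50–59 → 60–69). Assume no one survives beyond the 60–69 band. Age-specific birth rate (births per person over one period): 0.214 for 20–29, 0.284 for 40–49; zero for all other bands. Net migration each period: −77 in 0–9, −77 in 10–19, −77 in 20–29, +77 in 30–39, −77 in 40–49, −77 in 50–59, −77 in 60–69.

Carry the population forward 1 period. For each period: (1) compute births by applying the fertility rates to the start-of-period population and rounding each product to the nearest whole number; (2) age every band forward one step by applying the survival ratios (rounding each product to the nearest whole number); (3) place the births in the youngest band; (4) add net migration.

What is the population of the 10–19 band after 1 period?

Numbering the bands 1..7 from youngest to oldest:
[period 1]
Births: 480 × 0.214 = 103 ; 1720 × 0.284 = 488 → total 591
Band 2: 510 × 0.973 = 496
Band 3: 1240 × 0.956 = 1185
Band 4: 480 × 0.96 = 461
Band 5: 310 × 0.96 = 298
Band 6: 1720 × 0.963 = 1656
Band 7: 1710 × 0.954 = 1631
Net migration: Band 1 − 77 → 514; Band 2 − 77 → 419; Band 3 − 77 → 1108; Band 4 + 77 → 538; Band 5 − 77 → 221; Band 6 − 77 → 1579; Band 7 − 77 → 1554
Giving 514 / 419 / 1108 / 538 / 221 / 1579 / 1554.

419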